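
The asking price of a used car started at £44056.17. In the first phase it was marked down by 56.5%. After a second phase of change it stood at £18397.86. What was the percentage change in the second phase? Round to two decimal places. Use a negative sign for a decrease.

After the first phase: £44056.17 × 0.435 = £19164.43395.
Second-phase multiplier: £18397.86 ÷ £19164.43395 ≈ 0.96.
That is a change of -4.00%.

-4.00%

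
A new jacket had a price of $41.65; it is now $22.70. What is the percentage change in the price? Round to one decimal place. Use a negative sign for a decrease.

Change: $22.70 − $41.65 = -$18.95.
Relative to the original: -$18.95 ÷ $41.65 ≈ -45.5%.

-45.5%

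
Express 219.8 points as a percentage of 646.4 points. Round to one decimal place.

219.8 points ÷ 646.4 points ≈ 34.0%.

34.0%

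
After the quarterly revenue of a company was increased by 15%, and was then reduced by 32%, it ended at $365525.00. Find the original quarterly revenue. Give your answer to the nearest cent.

The overall multiplier applied was 1.15 × 0.68 = 0.782.
So the original quarterly revenue was $365525.00 ÷ 0.782 ≈ $467423.27.

$467423.27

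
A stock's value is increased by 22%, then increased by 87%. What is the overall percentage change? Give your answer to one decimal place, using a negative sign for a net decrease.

The combined multiplier is 1.22 × 1.87 = 2.2814.
That corresponds to an increase of 128.1%.

128.1%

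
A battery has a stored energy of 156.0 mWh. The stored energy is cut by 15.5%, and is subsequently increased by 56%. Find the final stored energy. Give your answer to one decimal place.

15.5% decrease: 156.0 × 0.845 = 131.82.
Apply the 56% increase: 131.82 × 1.56 = 205.6392 ≈ 205.6.

205.6 mWh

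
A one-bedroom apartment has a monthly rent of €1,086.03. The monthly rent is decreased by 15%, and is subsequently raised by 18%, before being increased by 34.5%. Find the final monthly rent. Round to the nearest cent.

After the 15% decrease: €1,086.03 × 0.85 = €923.1255.
18% increase: €923.1255 × 1.18 = €1089.28809.
34.5% increase: €1089.28809 × 1.345 = €1465.09248105 ≈ €1,465.09.

€1,465.09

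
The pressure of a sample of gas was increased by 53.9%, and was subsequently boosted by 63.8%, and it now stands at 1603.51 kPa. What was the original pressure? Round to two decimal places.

Undoing the 63.8% increase: 1603.51 ÷ 1.638 ≈ 978.943834.
Undoing the 53.9% increase: 978.943834 ÷ 1.539 ≈ 636.09 kPa.

636.09 kPa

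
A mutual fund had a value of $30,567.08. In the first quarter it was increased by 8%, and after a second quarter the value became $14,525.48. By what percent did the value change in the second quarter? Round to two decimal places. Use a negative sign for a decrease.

-56.00%

After the first quarter: $30,567.08 × 1.08 = $33012.4464.
Second-quarter multiplier: $14,525.48 ÷ $33012.4464 ≈ 0.44.
That is a change of -56.00%.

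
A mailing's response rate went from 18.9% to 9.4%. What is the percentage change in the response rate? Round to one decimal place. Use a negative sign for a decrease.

-50.3%

The change is 9.4 − 18.9 = -9.5 percentage points.
Relative to the original 18.9%, that is -9.5 ÷ 18.9 ≈ -50.3%.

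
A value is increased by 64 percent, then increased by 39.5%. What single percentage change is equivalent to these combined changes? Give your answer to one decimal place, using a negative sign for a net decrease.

128.8%

The combined multiplier is 1.64 × 1.395 = 2.2878.
That corresponds to an increase of 128.8%.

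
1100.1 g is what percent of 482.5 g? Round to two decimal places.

228.00%

1100.1 g ÷ 482.5 g = 228.00%.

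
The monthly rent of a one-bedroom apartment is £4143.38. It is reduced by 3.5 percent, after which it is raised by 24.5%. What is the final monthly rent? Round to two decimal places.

£4977.96

Each change multiplies by a factor: 0.965 × 1.245 = 1.201425.
£4143.38 × 1.201425 = £4977.9603165 ≈ £4977.96.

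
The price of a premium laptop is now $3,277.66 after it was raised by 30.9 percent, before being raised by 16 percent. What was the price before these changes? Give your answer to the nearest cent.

$2,158.57

The overall multiplier applied was 1.309 × 1.16 = 1.51844.
So the original price was $3,277.66 ÷ 1.51844 ≈ $2,158.57.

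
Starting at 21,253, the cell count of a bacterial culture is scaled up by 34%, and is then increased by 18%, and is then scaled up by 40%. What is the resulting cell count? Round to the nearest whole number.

Each change multiplies by a factor: 1.34 × 1.18 × 1.4 = 2.21368.
21,253 × 2.21368 = 47047.34104 ≈ 47,047.

47,047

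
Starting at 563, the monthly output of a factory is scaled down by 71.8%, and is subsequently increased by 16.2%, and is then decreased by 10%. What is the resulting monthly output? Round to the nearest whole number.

Each change multiplies by a factor: 0.282 × 1.162 × 0.9 = 0.2949156.
563 × 0.2949156 = 166.0374828 ≈ 166.

166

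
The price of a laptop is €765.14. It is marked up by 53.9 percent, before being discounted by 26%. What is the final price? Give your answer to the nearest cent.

€871.39

53.9% increase: €765.14 × 1.539 = €1177.55046.
26% decrease: €1177.55046 × 0.74 = €871.3873404 ≈ €871.39.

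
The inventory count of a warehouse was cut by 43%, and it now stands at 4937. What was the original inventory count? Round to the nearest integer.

The overall multiplier applied was 0.57.
So the original inventory count was 4937 ÷ 0.57 ≈ 8661.

8661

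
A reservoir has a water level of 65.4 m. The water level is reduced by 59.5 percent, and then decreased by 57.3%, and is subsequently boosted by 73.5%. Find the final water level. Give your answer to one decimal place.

Each change multiplies by a factor: 0.405 × 0.427 × 1.735 = 0.300042225.
65.4 × 0.300042225 = 19.622761515 ≈ 19.6.

19.6 m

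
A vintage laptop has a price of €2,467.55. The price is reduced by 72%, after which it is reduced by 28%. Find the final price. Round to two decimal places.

Each change multiplies by a factor: 0.28 × 0.72 = 0.2016.
€2,467.55 × 0.2016 = €497.45808 ≈ €497.46.

€497.46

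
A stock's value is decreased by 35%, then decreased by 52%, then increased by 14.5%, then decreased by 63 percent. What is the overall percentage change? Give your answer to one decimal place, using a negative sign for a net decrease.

The combined multiplier is 0.65 × 0.48 × 1.145 × 0.37 = 0.1321788.
That corresponds to a decrease of 86.8%.

-86.8%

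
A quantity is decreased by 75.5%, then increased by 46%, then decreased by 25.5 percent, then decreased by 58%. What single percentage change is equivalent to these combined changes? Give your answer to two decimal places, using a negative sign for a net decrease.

-88.81%

A 75.5% decrease multiplies by 0.245.
Then a 46% increase: 0.245 × 1.46 = 0.3577.
Then a 25.5% decrease: 0.3577 × 0.745 = 0.2664865.
Then a 58% decrease: 0.2664865 × 0.42 = 0.11192433.
Overall factor 0.11192433, i.e. -88.81%.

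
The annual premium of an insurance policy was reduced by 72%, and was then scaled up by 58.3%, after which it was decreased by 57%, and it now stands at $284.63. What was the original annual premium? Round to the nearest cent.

Undoing the 57% decrease: $284.63 ÷ 0.43 ≈ $661.930233.
Undoing the 58.3% increase: $661.930233 ÷ 1.583 ≈ $418.149231.
Undoing the 72% decrease: $418.149231 ÷ 0.28 ≈ $1,493.39.

$1,493.39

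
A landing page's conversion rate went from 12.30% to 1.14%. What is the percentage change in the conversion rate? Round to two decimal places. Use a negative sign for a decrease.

The change is 1.14 − 12.30 = -11.16 percentage points.
Relative to the original 12.30%, that is -11.16 ÷ 12.30 ≈ -90.73%.

-90.73%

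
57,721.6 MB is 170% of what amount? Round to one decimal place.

57,721.6 MB ÷ 1.7 ≈ 33,953.9 MB.

33,953.9 MB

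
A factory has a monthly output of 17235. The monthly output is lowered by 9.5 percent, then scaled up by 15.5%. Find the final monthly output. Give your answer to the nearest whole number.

18015

Each change multiplies by a factor: 0.905 × 1.155 = 1.045275.
17235 × 1.045275 = 18015.314625 ≈ 18015.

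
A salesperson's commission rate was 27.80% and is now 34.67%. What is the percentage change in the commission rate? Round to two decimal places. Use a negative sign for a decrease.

The change is 34.67 − 27.80 = 6.87 percentage points.
Relative to the original 27.80%, that is 6.87 ÷ 27.80 ≈ 24.71%.

24.71%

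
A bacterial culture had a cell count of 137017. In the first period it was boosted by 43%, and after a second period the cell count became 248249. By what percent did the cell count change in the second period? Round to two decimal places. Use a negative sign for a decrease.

After the first period: 137017 × 1.43 = 195934.31.
Second-period multiplier: 248249 ÷ 195934.31 ≈ 1.267001.
That is a change of 26.70%.

26.70%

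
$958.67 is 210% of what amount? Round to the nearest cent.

$456.51

$958.67 ÷ 2.1 ≈ $456.51.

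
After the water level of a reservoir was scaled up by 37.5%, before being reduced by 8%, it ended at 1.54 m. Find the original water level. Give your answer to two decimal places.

The overall multiplier applied was 1.375 × 0.92 = 1.265.
So the original water level was 1.54 ÷ 1.265 ≈ 1.22 m.

1.22 m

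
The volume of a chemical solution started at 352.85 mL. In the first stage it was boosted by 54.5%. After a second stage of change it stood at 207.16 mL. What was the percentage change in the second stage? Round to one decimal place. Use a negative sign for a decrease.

-62.0%

After the first stage: 352.85 × 1.545 = 545.15325.
Second-stage multiplier: 207.16 ÷ 545.15325 ≈ 0.38.
That is a change of -62.0%.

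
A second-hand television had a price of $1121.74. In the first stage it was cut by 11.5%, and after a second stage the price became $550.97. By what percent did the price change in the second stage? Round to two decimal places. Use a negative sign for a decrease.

After the first stage: $1121.74 × 0.885 = $992.7399.
Second-stage multiplier: $550.97 ÷ $992.7399 ≈ 0.554999.
That is a change of -44.50%.

-44.50%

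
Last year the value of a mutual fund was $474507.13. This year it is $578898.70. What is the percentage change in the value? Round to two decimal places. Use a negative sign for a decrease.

22.00%

Change: $578898.70 − $474507.13 = $104391.57.
Relative to the original: $104391.57 ÷ $474507.13 ≈ 22.00%.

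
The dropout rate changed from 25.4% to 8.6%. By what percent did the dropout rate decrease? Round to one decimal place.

The change is 8.6 − 25.4 = -16.8 percentage points.
Relative to the original 25.4%, that is -16.8 ÷ 25.4 ≈ -66.1%.
So the dropout rate fell by 66.1%.

66.1%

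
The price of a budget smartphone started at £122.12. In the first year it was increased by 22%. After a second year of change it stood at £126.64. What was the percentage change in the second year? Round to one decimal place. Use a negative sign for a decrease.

-15.0%

After the first year: £122.12 × 1.22 = £148.9864.
Second-year multiplier: £126.64 ÷ £148.9864 ≈ 0.85001.
That is a change of -15.0%.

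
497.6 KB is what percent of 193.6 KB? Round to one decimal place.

257.0%

497.6 KB ÷ 193.6 KB ≈ 257.0%.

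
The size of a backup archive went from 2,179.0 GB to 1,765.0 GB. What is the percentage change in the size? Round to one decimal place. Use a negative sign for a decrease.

Change: 1,765.0 − 2,179.0 = -414.0.
Relative to the original: -414.0 ÷ 2,179.0 ≈ -19.0%.

-19.0%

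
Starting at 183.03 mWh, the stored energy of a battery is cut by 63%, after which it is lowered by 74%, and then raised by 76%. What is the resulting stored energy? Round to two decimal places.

Each change multiplies by a factor: 0.37 × 0.26 × 1.76 = 0.169312.
183.03 × 0.169312 = 30.98917536 ≈ 30.99.

30.99 mWh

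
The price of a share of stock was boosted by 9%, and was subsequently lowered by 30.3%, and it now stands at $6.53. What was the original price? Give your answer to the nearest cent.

$8.60

The overall multiplier applied was 1.09 × 0.697 = 0.75973.
So the original price was $6.53 ÷ 0.75973 ≈ $8.60.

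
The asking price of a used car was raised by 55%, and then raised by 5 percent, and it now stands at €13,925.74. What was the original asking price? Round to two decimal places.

€8,556.52

Undoing the 5% increase: €13,925.74 ÷ 1.05 ≈ €13262.609524.
Undoing the 55% increase: €13262.609524 ÷ 1.55 ≈ €8,556.52.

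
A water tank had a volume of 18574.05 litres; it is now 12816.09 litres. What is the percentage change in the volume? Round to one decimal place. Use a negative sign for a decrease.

-31.0%

Change: 12816.09 − 18574.05 = -5757.96.
Relative to the original: -5757.96 ÷ 18574.05 ≈ -31.0%.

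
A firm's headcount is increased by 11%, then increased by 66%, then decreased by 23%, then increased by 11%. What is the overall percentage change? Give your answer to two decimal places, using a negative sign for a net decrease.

An 11% increase multiplies by 1.11.
Then a 66% increase: 1.11 × 1.66 = 1.8426.
Then a 23% decrease: 1.8426 × 0.77 = 1.418802.
Then an 11% increase: 1.418802 × 1.11 = 1.57487022.
Overall factor 1.57487022, i.e. 57.49%.

57.49%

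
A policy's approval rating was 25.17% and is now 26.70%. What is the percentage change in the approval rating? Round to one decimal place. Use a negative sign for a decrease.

The change is 26.70 − 25.17 = 1.53 percentage points.
Relative to the original 25.17%, that is 1.53 ÷ 25.17 ≈ 6.1%.

6.1%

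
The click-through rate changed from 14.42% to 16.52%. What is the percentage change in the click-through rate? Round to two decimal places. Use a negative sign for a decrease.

The change is 16.52 − 14.42 = 2.10 percentage points.
Relative to the original 14.42%, that is 2.10 ÷ 14.42 ≈ 14.56%.

14.56%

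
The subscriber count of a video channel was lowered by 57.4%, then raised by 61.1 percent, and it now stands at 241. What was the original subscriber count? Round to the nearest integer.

Undoing the 61.1% increase: 241 ÷ 1.611 ≈ 149.596524.
Undoing the 57.4% decrease: 149.596524 ÷ 0.426 ≈ 351.

351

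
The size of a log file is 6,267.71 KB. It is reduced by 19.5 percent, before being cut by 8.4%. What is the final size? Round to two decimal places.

Each change multiplies by a factor: 0.805 × 0.916 = 0.73738.
6,267.71 × 0.73738 = 4621.6839998 ≈ 4,621.68.

4,621.68 KB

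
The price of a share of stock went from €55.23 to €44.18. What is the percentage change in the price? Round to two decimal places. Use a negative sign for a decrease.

-20.01%

Change: €44.18 − €55.23 = -€11.05.
Relative to the original: -€11.05 ÷ €55.23 ≈ -20.01%.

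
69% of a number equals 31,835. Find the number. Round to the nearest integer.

31,835 ÷ 0.69 ≈ 46,138.

46,138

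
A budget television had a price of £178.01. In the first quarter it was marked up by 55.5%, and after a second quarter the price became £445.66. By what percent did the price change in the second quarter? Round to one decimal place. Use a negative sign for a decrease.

61.0%

After the first quarter: £178.01 × 1.555 = £276.80555.
Second-quarter multiplier: £445.66 ÷ £276.80555 ≈ 1.61001.
That is a change of 61.0%.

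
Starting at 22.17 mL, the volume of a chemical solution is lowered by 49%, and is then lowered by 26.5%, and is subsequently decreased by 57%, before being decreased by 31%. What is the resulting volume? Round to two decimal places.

Each change multiplies by a factor: 0.51 × 0.735 × 0.43 × 0.69 = 0.111217995.
22.17 × 0.111217995 = 2.46570294915 ≈ 2.47.

2.47 mL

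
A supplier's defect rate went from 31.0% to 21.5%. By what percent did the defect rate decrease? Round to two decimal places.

The change is 21.5 − 31.0 = -9.5 percentage points.
Relative to the original 31.0%, that is -9.5 ÷ 31.0 ≈ -30.65%.
So the defect rate fell by 30.65%.

30.65%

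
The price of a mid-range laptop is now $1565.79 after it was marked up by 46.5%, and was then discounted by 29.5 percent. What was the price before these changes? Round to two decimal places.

The overall multiplier applied was 1.465 × 0.705 = 1.032825.
So the original price was $1565.79 ÷ 1.032825 ≈ $1516.03.

$1516.03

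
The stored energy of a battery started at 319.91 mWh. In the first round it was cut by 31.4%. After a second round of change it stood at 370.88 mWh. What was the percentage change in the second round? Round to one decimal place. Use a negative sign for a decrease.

After the first round: 319.91 × 0.686 = 219.45826.
Second-round multiplier: 370.88 ÷ 219.45826 ≈ 1.68998.
That is a change of 69.0%.

69.0%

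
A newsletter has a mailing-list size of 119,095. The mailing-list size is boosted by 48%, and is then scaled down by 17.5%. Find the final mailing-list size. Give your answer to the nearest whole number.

145,415

After the 48% increase: 119,095 × 1.48 = 176260.6.
Apply the 17.5% decrease: 176260.6 × 0.825 = 145414.995 ≈ 145,415.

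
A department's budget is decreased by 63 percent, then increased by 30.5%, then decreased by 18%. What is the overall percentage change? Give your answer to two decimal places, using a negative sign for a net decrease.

-60.41%

The combined multiplier is 0.37 × 1.305 × 0.82 = 0.395937.
That corresponds to a decrease of 60.41%.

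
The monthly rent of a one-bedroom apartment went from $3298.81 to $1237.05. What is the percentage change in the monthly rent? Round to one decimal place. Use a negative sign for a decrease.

Change: $1237.05 − $3298.81 = -$2061.76.
Relative to the original: -$2061.76 ÷ $3298.81 ≈ -62.5%.

-62.5%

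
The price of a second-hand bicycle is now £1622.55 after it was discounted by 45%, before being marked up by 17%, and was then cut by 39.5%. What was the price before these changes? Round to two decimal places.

£4167.68

The overall multiplier applied was 0.55 × 1.17 × 0.605 = 0.3893175.
So the original price was £1622.55 ÷ 0.3893175 ≈ £4167.68.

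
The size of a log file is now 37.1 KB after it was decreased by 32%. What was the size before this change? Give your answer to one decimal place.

54.6 KB

The overall multiplier applied was 0.68.
So the original size was 37.1 ÷ 0.68 ≈ 54.6 KB.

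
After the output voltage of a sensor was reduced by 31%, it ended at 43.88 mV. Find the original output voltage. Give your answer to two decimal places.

The overall multiplier applied was 0.69.
So the original output voltage was 43.88 ÷ 0.69 ≈ 63.59 mV.

63.59 mV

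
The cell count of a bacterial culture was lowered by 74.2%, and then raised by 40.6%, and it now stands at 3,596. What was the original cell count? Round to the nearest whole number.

9,913

Undoing the 40.6% increase: 3,596 ÷ 1.406 ≈ 2557.610242.
Undoing the 74.2% decrease: 2557.610242 ÷ 0.258 ≈ 9,913.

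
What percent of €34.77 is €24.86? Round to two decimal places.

€24.86 ÷ €34.77 ≈ 71.50%.

71.50%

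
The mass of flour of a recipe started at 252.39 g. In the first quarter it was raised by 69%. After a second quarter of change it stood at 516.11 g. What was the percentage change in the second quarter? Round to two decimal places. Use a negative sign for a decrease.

After the first quarter: 252.39 × 1.69 = 426.5391.
Second-quarter multiplier: 516.11 ÷ 426.5391 ≈ 1.209995.
That is a change of 21.00%.

21.00%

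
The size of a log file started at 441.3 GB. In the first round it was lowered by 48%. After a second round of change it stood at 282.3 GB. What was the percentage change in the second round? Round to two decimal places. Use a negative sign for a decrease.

After the first round: 441.3 × 0.52 = 229.476.
Second-round multiplier: 282.3 ÷ 229.476 ≈ 1.230194.
That is a change of 23.02%.

23.02%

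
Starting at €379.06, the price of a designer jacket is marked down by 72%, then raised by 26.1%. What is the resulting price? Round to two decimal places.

€133.84

72% decrease: €379.06 × 0.28 = €106.1368.
After the 26.1% increase: €106.1368 × 1.261 = €133.8385048 ≈ €133.84.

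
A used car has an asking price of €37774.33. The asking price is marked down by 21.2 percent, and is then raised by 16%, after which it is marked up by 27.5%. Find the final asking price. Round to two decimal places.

€44024.17

Each change multiplies by a factor: 0.788 × 1.16 × 1.275 = 1.165452.
€37774.33 × 1.165452 = €44024.16844716 ≈ €44024.17.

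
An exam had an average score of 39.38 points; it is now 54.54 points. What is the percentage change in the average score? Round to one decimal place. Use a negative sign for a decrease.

38.5%

Change: 54.54 − 39.38 = 15.16.
Relative to the original: 15.16 ÷ 39.38 ≈ 38.5%.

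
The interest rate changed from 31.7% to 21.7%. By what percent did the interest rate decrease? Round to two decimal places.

The change is 21.7 − 31.7 = -10.0 percentage points.
Relative to the original 31.7%, that is -10.0 ÷ 31.7 ≈ -31.55%.
So the interest rate fell by 31.55%.

31.55%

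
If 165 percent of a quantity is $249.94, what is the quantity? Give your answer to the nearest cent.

$249.94 ÷ 1.65 ≈ $151.48.

$151.48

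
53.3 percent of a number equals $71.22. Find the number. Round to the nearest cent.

$133.62

$71.22 ÷ 0.533 ≈ $133.62.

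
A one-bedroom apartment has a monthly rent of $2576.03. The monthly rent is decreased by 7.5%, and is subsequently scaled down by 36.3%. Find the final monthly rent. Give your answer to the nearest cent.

$1517.86

Apply the 7.5% decrease: $2576.03 × 0.925 = $2382.82775.
36.3% decrease: $2382.82775 × 0.637 = $1517.86127675 ≈ $1517.86.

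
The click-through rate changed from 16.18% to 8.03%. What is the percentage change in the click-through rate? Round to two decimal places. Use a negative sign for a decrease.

-50.37%

The change is 8.03 − 16.18 = -8.15 percentage points.
Relative to the original 16.18%, that is -8.15 ÷ 16.18 ≈ -50.37%.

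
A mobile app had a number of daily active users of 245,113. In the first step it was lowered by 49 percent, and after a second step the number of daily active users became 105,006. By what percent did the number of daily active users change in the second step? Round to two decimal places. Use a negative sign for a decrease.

-16.00%

After the first step: 245,113 × 0.51 = 125007.63.
Second-step multiplier: 105,006 ÷ 125007.63 ≈ 0.839997.
That is a change of -16.00%.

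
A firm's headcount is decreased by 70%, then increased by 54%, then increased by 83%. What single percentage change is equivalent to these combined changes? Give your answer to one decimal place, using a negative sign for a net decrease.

-15.5%

A 70% decrease multiplies by 0.3.
Then a 54% increase: 0.3 × 1.54 = 0.462.
Then an 83% increase: 0.462 × 1.83 = 0.84546.
Overall factor 0.84546, i.e. -15.5%.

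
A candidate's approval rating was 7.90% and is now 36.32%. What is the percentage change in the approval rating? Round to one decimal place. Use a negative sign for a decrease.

359.7%

The change is 36.32 − 7.90 = 28.42 percentage points.
Relative to the original 7.90%, that is 28.42 ÷ 7.90 ≈ 359.7%.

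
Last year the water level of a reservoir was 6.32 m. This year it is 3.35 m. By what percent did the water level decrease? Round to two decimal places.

46.99%

Change: 3.35 − 6.32 = -2.97.
Relative to the original: -2.97 ÷ 6.32 ≈ -46.99%.
So the water level decreased by 46.99%.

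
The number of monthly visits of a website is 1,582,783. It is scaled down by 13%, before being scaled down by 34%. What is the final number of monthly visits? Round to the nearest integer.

After the 13% decrease: 1,582,783 × 0.87 = 1377021.21.
After the 34% decrease: 1377021.21 × 0.66 = 908833.9986 ≈ 908,834.

908,834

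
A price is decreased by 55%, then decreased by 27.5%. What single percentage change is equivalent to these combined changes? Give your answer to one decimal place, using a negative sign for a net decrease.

A 55% decrease multiplies by 0.45.
Then a 27.5% decrease: 0.45 × 0.725 = 0.32625.
Overall factor 0.32625, i.e. -67.4%.

-67.4%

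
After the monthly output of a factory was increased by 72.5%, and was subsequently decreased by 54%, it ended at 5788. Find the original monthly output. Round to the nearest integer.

7294

The overall multiplier applied was 1.725 × 0.46 = 0.7935.
So the original monthly output was 5788 ÷ 0.7935 ≈ 7294.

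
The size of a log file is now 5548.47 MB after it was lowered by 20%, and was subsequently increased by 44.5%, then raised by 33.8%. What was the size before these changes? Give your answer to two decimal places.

The overall multiplier applied was 0.8 × 1.445 × 1.338 = 1.546728.
So the original size was 5548.47 ÷ 1.546728 ≈ 3587.23 MB.

3587.23 MB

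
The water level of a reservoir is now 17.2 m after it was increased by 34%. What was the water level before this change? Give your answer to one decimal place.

The overall multiplier applied was 1.34.
So the original water level was 17.2 ÷ 1.34 ≈ 12.8 m.

12.8 m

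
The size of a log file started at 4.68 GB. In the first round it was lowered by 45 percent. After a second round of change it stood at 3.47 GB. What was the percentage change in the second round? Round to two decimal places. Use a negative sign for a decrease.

34.81%

After the first round: 4.68 × 0.55 = 2.574.
Second-round multiplier: 3.47 ÷ 2.574 ≈ 1.348096.
That is a change of 34.81%.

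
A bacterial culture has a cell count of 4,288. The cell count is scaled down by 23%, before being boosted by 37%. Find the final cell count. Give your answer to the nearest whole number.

Each change multiplies by a factor: 0.77 × 1.37 = 1.0549.
4,288 × 1.0549 = 4523.4112 ≈ 4,523.

4,523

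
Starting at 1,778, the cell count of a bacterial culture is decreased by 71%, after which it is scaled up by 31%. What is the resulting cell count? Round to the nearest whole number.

71% decrease: 1,778 × 0.29 = 515.62.
Apply the 31% increase: 515.62 × 1.31 = 675.4622 ≈ 675.

675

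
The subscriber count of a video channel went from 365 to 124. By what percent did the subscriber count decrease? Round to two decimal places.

Change: 124 − 365 = -241.
Relative to the original: -241 ÷ 365 ≈ -66.03%.
So the subscriber count decreased by 66.03%.

66.03%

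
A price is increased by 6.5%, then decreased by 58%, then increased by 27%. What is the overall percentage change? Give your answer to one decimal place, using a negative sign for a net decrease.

-43.2%

The combined multiplier is 1.065 × 0.42 × 1.27 = 0.568071.
That corresponds to a decrease of 43.2%.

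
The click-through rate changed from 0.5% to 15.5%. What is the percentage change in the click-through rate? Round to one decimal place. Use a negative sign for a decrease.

3000.0%

The change is 15.5 − 0.5 = 15.0 percentage points.
Relative to the original 0.5%, that is 15.0 ÷ 0.5 = 3000.0%.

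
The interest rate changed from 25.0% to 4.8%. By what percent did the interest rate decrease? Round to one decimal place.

The change is 4.8 − 25.0 = -20.2 percentage points.
Relative to the original 25.0%, that is -20.2 ÷ 25.0 = -80.8%.
So the interest rate fell by 80.8%.

80.8%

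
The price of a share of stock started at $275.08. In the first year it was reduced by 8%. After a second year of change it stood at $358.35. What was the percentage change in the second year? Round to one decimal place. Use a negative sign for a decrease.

41.6%

After the first year: $275.08 × 0.92 = $253.0736.
Second-year multiplier: $358.35 ÷ $253.0736 ≈ 1.41599.
That is a change of 41.6%.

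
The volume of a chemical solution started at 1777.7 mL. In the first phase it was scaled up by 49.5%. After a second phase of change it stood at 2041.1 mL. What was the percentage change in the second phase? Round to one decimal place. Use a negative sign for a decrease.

-23.2%

After the first phase: 1777.7 × 1.495 = 2657.6615.
Second-phase multiplier: 2041.1 ÷ 2657.6615 ≈ 0.76801.
That is a change of -23.2%.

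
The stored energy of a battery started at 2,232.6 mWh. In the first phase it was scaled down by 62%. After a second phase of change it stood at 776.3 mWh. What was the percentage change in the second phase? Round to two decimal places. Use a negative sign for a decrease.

-8.50%

After the first phase: 2,232.6 × 0.38 = 848.388.
Second-phase multiplier: 776.3 ÷ 848.388 ≈ 0.915029.
That is a change of -8.50%.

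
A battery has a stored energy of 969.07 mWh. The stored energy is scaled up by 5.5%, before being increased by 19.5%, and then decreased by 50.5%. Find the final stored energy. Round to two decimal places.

5.5% increase: 969.07 × 1.055 = 1022.36885.
After the 19.5% increase: 1022.36885 × 1.195 = 1221.73077575.
After the 50.5% decrease: 1221.73077575 × 0.495 = 604.75673399625 ≈ 604.76.

604.76 mWh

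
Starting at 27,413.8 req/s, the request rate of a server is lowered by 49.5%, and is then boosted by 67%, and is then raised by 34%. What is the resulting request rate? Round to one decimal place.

Apply the 49.5% decrease: 27,413.8 × 0.505 = 13843.969.
Apply the 67% increase: 13843.969 × 1.67 = 23119.42823.
Apply the 34% increase: 23119.42823 × 1.34 = 30980.0338282 ≈ 30,980.0.

30,980.0 req/s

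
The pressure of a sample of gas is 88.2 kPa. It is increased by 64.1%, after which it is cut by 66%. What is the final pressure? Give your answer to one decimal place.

49.2 kPa

64.1% increase: 88.2 × 1.641 = 144.7362.
After the 66% decrease: 144.7362 × 0.34 = 49.210308 ≈ 49.2.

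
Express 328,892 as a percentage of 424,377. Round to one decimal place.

328,892 ÷ 424,377 ≈ 77.5%.

77.5%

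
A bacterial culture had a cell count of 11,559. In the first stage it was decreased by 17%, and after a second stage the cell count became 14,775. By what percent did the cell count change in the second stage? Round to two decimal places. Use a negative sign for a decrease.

54.00%

After the first stage: 11,559 × 0.83 = 9593.97.
Second-stage multiplier: 14,775 ÷ 9593.97 ≈ 1.54003.
That is a change of 54.00%.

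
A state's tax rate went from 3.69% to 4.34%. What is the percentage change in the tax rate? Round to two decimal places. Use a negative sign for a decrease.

The change is 4.34 − 3.69 = 0.65 percentage points.
Relative to the original 3.69%, that is 0.65 ÷ 3.69 ≈ 17.62%.

17.62%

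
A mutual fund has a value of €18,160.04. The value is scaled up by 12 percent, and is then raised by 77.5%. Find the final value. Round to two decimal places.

Each change multiplies by a factor: 1.12 × 1.775 = 1.988.
€18,160.04 × 1.988 = €36102.15952 ≈ €36,102.16.

€36,102.16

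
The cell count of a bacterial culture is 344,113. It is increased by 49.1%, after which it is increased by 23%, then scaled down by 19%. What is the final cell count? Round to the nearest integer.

511,174

Each change multiplies by a factor: 1.491 × 1.23 × 0.81 = 1.4854833.
344,113 × 1.4854833 = 511174.1148129 ≈ 511,174.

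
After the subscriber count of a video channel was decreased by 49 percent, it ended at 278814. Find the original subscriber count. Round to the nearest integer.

546694

The overall multiplier applied was 0.51.
So the original subscriber count was 278814 ÷ 0.51 ≈ 546694.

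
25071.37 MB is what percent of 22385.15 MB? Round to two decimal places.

112.00%

25071.37 MB ÷ 22385.15 MB ≈ 112.00%.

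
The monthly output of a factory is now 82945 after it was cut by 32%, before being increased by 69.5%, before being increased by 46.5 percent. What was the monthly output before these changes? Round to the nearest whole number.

Undoing the 46.5% increase: 82945 ÷ 1.465 ≈ 56617.74744.
Undoing the 69.5% increase: 56617.74744 ÷ 1.695 ≈ 33402.80085.
Undoing the 32% decrease: 33402.80085 ÷ 0.68 ≈ 49122.

49122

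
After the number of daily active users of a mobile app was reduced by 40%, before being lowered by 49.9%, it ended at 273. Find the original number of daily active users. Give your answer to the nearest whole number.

The overall multiplier applied was 0.6 × 0.501 = 0.3006.
So the original number of daily active users was 273 ÷ 0.3006 ≈ 908.

908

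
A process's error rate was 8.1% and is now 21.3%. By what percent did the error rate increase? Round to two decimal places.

162.96%

The change is 21.3 − 8.1 = 13.2 percentage points.
Relative to the original 8.1%, that is 13.2 ÷ 8.1 ≈ 162.96%.
So the error rate rose by 162.96%.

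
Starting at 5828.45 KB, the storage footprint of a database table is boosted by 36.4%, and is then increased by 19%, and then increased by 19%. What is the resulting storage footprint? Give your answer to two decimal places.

11258.00 KB

36.4% increase: 5828.45 × 1.364 = 7950.0058.
19% increase: 7950.0058 × 1.19 = 9460.506902.
After the 19% increase: 9460.506902 × 1.19 = 11258.00321338 ≈ 11258.00.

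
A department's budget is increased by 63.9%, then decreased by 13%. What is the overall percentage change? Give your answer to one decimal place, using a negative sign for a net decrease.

42.6%

A 63.9% increase multiplies by 1.639.
Then a 13% decrease: 1.639 × 0.87 = 1.42593.
Overall factor 1.42593, i.e. 42.6%.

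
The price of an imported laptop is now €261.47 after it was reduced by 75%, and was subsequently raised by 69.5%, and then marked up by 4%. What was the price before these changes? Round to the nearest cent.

€593.31

Undoing the 4% increase: €261.47 ÷ 1.04 ≈ €251.413462.
Undoing the 69.5% increase: €251.413462 ÷ 1.695 ≈ €148.326526.
Undoing the 75% decrease: €148.326526 ÷ 0.25 ≈ €593.31.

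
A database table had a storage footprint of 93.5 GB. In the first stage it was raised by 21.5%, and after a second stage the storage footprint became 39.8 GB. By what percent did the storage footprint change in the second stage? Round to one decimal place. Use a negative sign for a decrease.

-65.0%

After the first stage: 93.5 × 1.215 = 113.6025.
Second-stage multiplier: 39.8 ÷ 113.6025 ≈ 0.35034.
That is a change of -65.0%.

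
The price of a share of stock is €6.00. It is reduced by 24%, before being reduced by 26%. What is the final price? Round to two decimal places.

Each change multiplies by a factor: 0.76 × 0.74 = 0.5624.
€6.00 × 0.5624 = €3.3744 ≈ €3.37.

€3.37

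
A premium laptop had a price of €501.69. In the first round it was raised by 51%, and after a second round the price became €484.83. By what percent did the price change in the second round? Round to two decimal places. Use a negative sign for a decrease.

After the first round: €501.69 × 1.51 = €757.5519.
Second-round multiplier: €484.83 ÷ €757.5519 ≈ 0.639996.
That is a change of -36.00%.

-36.00%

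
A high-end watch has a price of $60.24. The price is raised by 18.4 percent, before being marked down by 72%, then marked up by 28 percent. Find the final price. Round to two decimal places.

After the 18.4% increase: $60.24 × 1.184 = $71.32416.
72% decrease: $71.32416 × 0.28 = $19.9707648.
Apply the 28% increase: $19.9707648 × 1.28 = $25.562578944 ≈ $25.56.

$25.56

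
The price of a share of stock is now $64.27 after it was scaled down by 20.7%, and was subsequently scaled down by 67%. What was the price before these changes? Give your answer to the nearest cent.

$245.60

The overall multiplier applied was 0.793 × 0.33 = 0.26169.
So the original price was $64.27 ÷ 0.26169 ≈ $245.60.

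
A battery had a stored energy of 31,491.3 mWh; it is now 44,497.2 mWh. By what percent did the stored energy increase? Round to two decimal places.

41.30%

Change: 44,497.2 − 31,491.3 = 13,005.9.
Relative to the original: 13,005.9 ÷ 31,491.3 ≈ 41.30%.
So the stored energy increased by 41.30%.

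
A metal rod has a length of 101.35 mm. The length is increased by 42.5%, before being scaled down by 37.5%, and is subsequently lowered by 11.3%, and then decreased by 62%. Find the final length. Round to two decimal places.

Each change multiplies by a factor: 1.425 × 0.625 × 0.887 × 0.38 = 0.3001940625.
101.35 × 0.3001940625 = 30.424668234375 ≈ 30.42.

30.42 mm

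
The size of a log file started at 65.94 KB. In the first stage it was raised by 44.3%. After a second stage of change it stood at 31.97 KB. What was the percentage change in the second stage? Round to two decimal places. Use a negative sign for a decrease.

-66.40%

After the first stage: 65.94 × 1.443 = 95.15142.
Second-stage multiplier: 31.97 ÷ 95.15142 ≈ 0.335991.
That is a change of -66.40%.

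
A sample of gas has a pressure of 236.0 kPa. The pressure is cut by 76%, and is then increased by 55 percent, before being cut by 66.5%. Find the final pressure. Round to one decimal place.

29.4 kPa

After the 76% decrease: 236.0 × 0.24 = 56.64.
55% increase: 56.64 × 1.55 = 87.792.
Apply the 66.5% decrease: 87.792 × 0.335 = 29.41032 ≈ 29.4.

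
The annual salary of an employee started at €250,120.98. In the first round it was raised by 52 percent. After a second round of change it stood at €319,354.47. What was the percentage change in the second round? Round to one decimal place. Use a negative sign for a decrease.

-16.0%

After the first round: €250,120.98 × 1.52 = €380183.8896.
Second-round multiplier: €319,354.47 ÷ €380183.8896 ≈ 0.84.
That is a change of -16.0%.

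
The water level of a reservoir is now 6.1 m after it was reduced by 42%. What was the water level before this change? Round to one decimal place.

10.5 m

The overall multiplier applied was 0.58.
So the original water level was 6.1 ÷ 0.58 ≈ 10.5 m.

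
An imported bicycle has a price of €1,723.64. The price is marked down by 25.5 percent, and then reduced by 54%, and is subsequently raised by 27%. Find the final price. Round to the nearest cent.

Apply the 25.5% decrease: €1,723.64 × 0.745 = €1284.1118.
54% decrease: €1284.1118 × 0.46 = €590.691428.
After the 27% increase: €590.691428 × 1.27 = €750.17811356 ≈ €750.18.

€750.18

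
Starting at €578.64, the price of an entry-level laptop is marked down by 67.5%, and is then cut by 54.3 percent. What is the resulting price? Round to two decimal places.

Each change multiplies by a factor: 0.325 × 0.457 = 0.148525.
€578.64 × 0.148525 = €85.942506 ≈ €85.94.

€85.94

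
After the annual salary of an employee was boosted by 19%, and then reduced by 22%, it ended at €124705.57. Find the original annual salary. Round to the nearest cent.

€134352.05

The overall multiplier applied was 1.19 × 0.78 = 0.9282.
So the original annual salary was €124705.57 ÷ 0.9282 ≈ €134352.05.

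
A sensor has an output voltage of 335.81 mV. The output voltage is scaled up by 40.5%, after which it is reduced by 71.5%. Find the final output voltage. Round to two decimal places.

Each change multiplies by a factor: 1.405 × 0.285 = 0.400425.
335.81 × 0.400425 = 134.46671925 ≈ 134.47.

134.47 mV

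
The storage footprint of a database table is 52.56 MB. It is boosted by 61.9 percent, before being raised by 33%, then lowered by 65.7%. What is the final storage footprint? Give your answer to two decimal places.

Apply the 61.9% increase: 52.56 × 1.619 = 85.09464.
After the 33% increase: 85.09464 × 1.33 = 113.1758712.
Apply the 65.7% decrease: 113.1758712 × 0.343 = 38.8193238216 ≈ 38.82.

38.82 MB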